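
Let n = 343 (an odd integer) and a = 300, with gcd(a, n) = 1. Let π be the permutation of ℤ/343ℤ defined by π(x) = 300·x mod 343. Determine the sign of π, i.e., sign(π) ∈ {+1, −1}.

-1

Trace 15: π^k(15) = [15, 41, 295, 6, 85, 118, 71] for k=0..6.
Decompose π into cycles: lengths [98, 98, 98, 14, 14, 14, 2, 2, 2, 1] (10 cycles, including the fixed point 0).
Σ(ℓ_i−1) = 343−10 = 333; sign = (−1)^333 = -1.
Check: (300/343) = -1 by Zolotarev.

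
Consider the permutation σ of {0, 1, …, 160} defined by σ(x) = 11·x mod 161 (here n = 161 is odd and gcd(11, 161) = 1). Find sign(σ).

Orbit of 88 under x↦11x: [88, 2, 22, 81, 86, 141, 102]… (length divides ord_161(11)).
Cycle lengths of π_11 on ℤ/161ℤ: [66, 66, 22, 3, 3, 1]; 6 cycles in total.
161 − 6 = 155 transpositions; sign(π) = (−1)^155 = -1.
Check: (11/161) = -1 by Zolotarev.

-1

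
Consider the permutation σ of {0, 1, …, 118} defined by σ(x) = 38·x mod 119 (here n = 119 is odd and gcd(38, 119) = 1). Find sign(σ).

Trace 55: π^k(55) = [55, 67, 47, 1, 38, 16, 13] for k=0..6.
Decompose π into cycles: lengths [12, 12, 12, 12, 12, 12, 12, 12, 6, 4, 4, 4, 4, 1] (14 cycles, including the fixed point 0).
119 − 14 = 105 transpositions; sign(π) = (−1)^105 = -1.

-1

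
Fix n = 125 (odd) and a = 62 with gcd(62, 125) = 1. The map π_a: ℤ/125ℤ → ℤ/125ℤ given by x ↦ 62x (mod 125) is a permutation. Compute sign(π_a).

-1

Orbit of 73 under x↦62x: [73, 26, 112, 69, 28, 111, 7]… (length divides ord_125(62)).
Cycle type of π: 100 + 20 + 4 + 1; total 4 cycles.
Σ(ℓ_i−1) = 125−4 = 121; sign = (−1)^121 = -1.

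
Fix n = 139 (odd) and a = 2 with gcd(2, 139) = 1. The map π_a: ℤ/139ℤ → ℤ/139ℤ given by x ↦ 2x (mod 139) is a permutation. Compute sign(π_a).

Trace 21: π^k(21) = [21, 42, 84, 29, 58, 116, 93] for k=0..6.
Cycle lengths of π_2 on ℤ/139ℤ: [138, 1]; 2 cycles in total.
With 2 cycles on 139 points, sign = (−1)^{139−2} = -1.
Check: (2/139) = -1 by Zolotarev.

-1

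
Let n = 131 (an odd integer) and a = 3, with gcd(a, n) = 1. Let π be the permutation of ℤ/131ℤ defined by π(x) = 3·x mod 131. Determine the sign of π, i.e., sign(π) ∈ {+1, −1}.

Trace 52: π^k(52) = [52, 25, 75, 94, 20, 60, 49] for k=0..6.
3 cycles of lengths [65, 65, 1].
With 3 cycles on 131 points, sign = (−1)^{131−3} = +1.
Via Zolotarev, sign(π_{3}) = (3|131) = +1.

+1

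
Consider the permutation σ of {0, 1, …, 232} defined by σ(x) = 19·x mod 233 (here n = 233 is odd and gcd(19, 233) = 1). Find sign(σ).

Orbit of 204 under x↦19x: [204, 148, 16, 71, 184, 1, 19]… (length divides ord_233(19)).
π_19 has 9 disjoint cycles with lengths [29, 29, 29, 29, 29, 29, 29, 29, 1] on {0,…,232}.
Σ(ℓ_i−1) = 233−9 = 224; sign = (−1)^224 = +1.

+1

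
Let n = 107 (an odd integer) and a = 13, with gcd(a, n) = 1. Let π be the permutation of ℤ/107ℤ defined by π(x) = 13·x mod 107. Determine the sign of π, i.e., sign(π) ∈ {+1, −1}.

+1

Trace 100: π^k(100) = [100, 16, 101, 29, 56, 86, 48] for k=0..6.
The orbit structure of x ↦ 13x mod 107: 3 orbits of sizes [53, 53, 1].
107 − 3 = 104 transpositions; sign(π) = (−1)^104 = +1.
Via Zolotarev, sign(π_{13}) = (13|107) = +1.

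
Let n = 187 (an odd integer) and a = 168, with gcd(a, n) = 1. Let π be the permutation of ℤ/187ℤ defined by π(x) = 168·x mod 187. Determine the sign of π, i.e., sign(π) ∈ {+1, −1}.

+1

Trace 179: π^k(179) = [179, 152, 104, 81, 144, 69, 185] for k=0..6.
Cycle type of π: 40×4 + 8×2 + 5×2 + 1; total 9 cycles.
With 9 cycles on 187 points, sign = (−1)^{187−9} = +1.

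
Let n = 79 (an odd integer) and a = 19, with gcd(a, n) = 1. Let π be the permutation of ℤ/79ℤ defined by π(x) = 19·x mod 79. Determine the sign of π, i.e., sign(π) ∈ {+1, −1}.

Orbit of 5 under x↦19x: [5, 16, 67, 9, 13, 10, 32]… (length divides ord_79(19)).
π_19 has 3 disjoint cycles with lengths [39, 39, 1] on {0,…,78}.
With 3 cycles on 79 points, sign = (−1)^{79−3} = +1.
The Jacobi symbol (19|79) = +1 (Zolotarev) agrees.

+1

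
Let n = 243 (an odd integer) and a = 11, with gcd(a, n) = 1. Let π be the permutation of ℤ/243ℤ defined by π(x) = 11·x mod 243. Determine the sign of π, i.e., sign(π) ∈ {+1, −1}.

Orbit of 139 under x↦11x: [139, 71, 52, 86, 217, 200, 13]… (length divides ord_243(11)).
6 cycles of lengths [162, 54, 18, 6, 2, 1].
243 − 6 = 237 transpositions; sign(π) = (−1)^237 = -1.
Check: (11/243) = -1 by Zolotarev.

-1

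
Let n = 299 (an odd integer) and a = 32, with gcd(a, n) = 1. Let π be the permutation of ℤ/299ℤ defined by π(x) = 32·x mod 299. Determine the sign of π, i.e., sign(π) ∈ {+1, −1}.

Orbit of 242 under x↦32x: [242, 269, 236, 77, 72, 211, 174]… (length divides ord_299(32)).
The orbit structure of x ↦ 32x mod 299: 6 orbits of sizes [132, 132, 12, 11, 11, 1].
6 cycles on 299: each ℓ→(−1)^(ℓ−1), product (−1)^293 = -1.

-1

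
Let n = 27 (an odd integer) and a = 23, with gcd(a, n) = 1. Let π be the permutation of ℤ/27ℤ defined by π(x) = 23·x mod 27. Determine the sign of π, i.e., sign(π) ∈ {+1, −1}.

Trace 4: π^k(4) = [4, 11, 10, 14, 25, 8, 22] for k=0..6.
π_23 has 4 disjoint cycles with lengths [18, 6, 2, 1] on {0,…,26}.
sign(π) = (−1)^{n − #cycles} = (−1)^{27−4} = (−1)^23 = -1.

-1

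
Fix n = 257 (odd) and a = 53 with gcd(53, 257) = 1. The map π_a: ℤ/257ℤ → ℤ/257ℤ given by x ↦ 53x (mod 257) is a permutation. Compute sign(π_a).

-1

Trace 91: π^k(91) = [91, 197, 161, 52, 186, 92, 250] for k=0..6.
π_53 has 2 disjoint cycles with lengths [256, 1] on {0,…,256}.
257 − 2 = 255 transpositions; sign(π) = (−1)^255 = -1.
The Jacobi symbol (53|257) = -1 (Zolotarev) agrees.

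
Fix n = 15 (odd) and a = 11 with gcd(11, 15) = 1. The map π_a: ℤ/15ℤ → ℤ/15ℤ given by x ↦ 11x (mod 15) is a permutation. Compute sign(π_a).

Trace 11: π^k(11) = [11, 1] for k=0..1.
The orbit structure of x ↦ 11x mod 15: 10 orbits of sizes [2, 2, 2, 2, 2, 1, 1, 1, 1, 1].
n − c = 15 − 10 = 5; sign = (−1)^5 = -1.
Via Zolotarev, sign(π_{11}) = (11|15) = -1.

-1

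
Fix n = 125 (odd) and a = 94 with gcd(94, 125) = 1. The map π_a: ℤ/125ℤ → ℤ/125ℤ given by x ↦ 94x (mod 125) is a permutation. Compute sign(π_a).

+1

Start at x=36: 36 → 9 → 96 → 24 → 6 → 64 → 16 → … (one orbit).
Cycle lengths of π_94 on ℤ/125ℤ: [50, 50, 10, 10, 2, 2, 1]; 7 cycles in total.
Σ(ℓ_i−1) = 125−7 = 118; sign = (−1)^118 = +1.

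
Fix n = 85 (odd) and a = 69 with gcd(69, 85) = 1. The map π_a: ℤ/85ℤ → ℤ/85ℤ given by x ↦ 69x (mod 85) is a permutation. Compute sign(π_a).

+1

Start at x=1: 1 → 69 → 1 (one orbit).
π_69 has 51 disjoint cycles with lengths [2, 2, 2, 2, 2, 2, 2, 2, 2, 2, 2, 2, 2, 2, 2, 2, 2, 2, 2, 2, 2, 2, 2, 2, 2, 2, 2, 2, 2, 2, 2, 2, 2, 2, 1, 1, 1, 1, 1, 1, 1, 1, 1, 1, 1, 1, 1, 1, 1, 1, 1] on {0,…,84}.
sign(π) = (−1)^{n − #cycles} = (−1)^{85−51} = (−1)^34 = +1.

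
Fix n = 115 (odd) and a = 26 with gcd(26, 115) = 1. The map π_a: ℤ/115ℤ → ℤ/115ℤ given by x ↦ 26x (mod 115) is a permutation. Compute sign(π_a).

Orbit of 26 under x↦26x: [26, 101, 96, 81, 36, 16, 71]… (length divides ord_115(26)).
Decompose π into cycles: lengths [11, 11, 11, 11, 11, 11, 11, 11, 11, 11, 1, 1, 1, 1, 1] (15 cycles, including the fixed point 0).
Σ(ℓ_i−1) = 115−15 = 100; sign = (−1)^100 = +1.
Via Zolotarev, sign(π_{26}) = (26|115) = +1.

+1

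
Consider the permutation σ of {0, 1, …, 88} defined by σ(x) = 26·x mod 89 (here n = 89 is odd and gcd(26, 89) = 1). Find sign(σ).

-1

Trace 44: π^k(44) = [44, 76, 18, 23, 64, 62, 10] for k=0..6.
Decompose π into cycles: lengths [88, 1] (2 cycles, including the fixed point 0).
n − c = 89 − 2 = 87; sign = (−1)^87 = -1.
The Jacobi symbol (26|89) = -1 (Zolotarev) agrees.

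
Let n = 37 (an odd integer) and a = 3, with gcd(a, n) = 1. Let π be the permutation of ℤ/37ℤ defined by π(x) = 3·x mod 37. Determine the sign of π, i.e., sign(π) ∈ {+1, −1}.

Orbit of 7 under x↦3x: [7, 21, 26, 4, 12, 36, 34]… (length divides ord_37(3)).
The orbit structure of x ↦ 3x mod 37: 3 orbits of sizes [18, 18, 1].
3 cycles on 37: each ℓ→(−1)^(ℓ−1), product (−1)^34 = +1.

+1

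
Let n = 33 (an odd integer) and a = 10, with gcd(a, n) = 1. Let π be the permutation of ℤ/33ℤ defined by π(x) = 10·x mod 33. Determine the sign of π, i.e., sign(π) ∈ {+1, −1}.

-1

Start at x=10: 10 → 1 → 10 (one orbit).
18 cycles of lengths [2, 2, 2, 2, 2, 2, 2, 2, 2, 2, 2, 2, 2, 2, 2, 1, 1, 1].
33 − 18 = 15 transpositions; sign(π) = (−1)^15 = -1.
(10|33)_J = -1 (Zolotarev's lemma cross-check).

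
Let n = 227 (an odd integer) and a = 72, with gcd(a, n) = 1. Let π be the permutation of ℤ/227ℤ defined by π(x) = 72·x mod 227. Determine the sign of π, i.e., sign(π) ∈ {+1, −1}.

-1

Start at x=28: 28 → 200 → 99 → 91 → 196 → 38 → 12 → … (one orbit).
The orbit structure of x ↦ 72x mod 227: 2 orbits of sizes [226, 1].
n − c = 227 − 2 = 225; sign = (−1)^225 = -1.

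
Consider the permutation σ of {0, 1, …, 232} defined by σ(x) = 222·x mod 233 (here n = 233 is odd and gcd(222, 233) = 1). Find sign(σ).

Trace 54: π^k(54) = [54, 105, 10, 123, 45, 204, 86] for k=0..6.
Cycle type of π: 232 + 1; total 2 cycles.
Σ(ℓ_i−1) = 233−2 = 231; sign = (−1)^231 = -1.
(222|233)_J = -1 (Zolotarev's lemma cross-check).

-1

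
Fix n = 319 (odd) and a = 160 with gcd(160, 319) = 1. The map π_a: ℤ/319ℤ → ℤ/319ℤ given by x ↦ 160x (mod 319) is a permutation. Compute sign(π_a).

Trace 86: π^k(86) = [86, 43, 181, 250, 125, 222, 111] for k=0..6.
5 cycles of lengths [140, 140, 28, 10, 1].
Σ(ℓ_i−1) = 319−5 = 314; sign = (−1)^314 = +1.
Check: (160/319) = +1 by Zolotarev.

+1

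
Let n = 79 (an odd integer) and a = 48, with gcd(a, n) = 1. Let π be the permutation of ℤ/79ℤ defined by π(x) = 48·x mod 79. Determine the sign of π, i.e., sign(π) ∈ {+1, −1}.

-1

Start at x=67: 67 → 56 → 2 → 17 → 26 → 63 → 22 → … (one orbit).
2 cycles of lengths [78, 1].
n − c = 79 − 2 = 77; sign = (−1)^77 = -1.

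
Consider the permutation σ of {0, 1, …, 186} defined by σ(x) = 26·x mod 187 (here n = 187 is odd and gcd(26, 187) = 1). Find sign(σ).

Orbit of 36 under x↦26x: [36, 1, 26, 115, 185, 135, 144]… (length divides ord_187(26)).
π_26 has 9 disjoint cycles with lengths [40, 40, 40, 40, 8, 8, 5, 5, 1] on {0,…,186}.
n − c = 187 − 9 = 178; sign = (−1)^178 = +1.
The Jacobi symbol (26|187) = +1 (Zolotarev) agrees.

+1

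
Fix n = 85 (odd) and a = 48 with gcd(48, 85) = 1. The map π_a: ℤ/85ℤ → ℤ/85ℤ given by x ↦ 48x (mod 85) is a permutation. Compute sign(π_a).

+1

Trace 16: π^k(16) = [16, 3, 59, 27, 21, 73, 19] for k=0..6.
7 cycles of lengths [16, 16, 16, 16, 16, 4, 1].
Σ(ℓ_i−1) = 85−7 = 78; sign = (−1)^78 = +1.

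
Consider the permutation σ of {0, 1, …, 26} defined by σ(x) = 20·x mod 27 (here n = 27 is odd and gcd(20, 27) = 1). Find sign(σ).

Start at x=13: 13 → 17 → 16 → 23 → 1 → 20 → 22 → … (one orbit).
The orbit structure of x ↦ 20x mod 27: 4 orbits of sizes [18, 6, 2, 1].
27 − 4 = 23 transpositions; sign(π) = (−1)^23 = -1.

-1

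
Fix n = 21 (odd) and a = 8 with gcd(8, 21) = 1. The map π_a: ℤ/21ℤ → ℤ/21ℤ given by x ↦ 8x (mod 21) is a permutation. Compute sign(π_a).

-1

Trace 8: π^k(8) = [8, 1] for k=0..1.
The orbit structure of x ↦ 8x mod 21: 14 orbits of sizes [2, 2, 2, 2, 2, 2, 2, 1, 1, 1, 1, 1, 1, 1].
21 − 14 = 7 transpositions; sign(π) = (−1)^7 = -1.
Check: (8/21) = -1 by Zolotarev.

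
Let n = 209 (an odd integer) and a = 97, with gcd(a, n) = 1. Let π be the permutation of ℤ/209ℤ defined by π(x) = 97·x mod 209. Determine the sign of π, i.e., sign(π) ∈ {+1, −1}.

-1

Start at x=102: 102 → 71 → 199 → 75 → 169 → 91 → 49 → … (one orbit).
π_97 has 6 disjoint cycles with lengths [90, 90, 18, 5, 5, 1] on {0,…,208}.
With 6 cycles on 209 points, sign = (−1)^{209−6} = -1.
Check: (97/209) = -1 by Zolotarev.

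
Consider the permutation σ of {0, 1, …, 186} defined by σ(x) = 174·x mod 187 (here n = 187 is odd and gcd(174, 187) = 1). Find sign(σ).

Orbit of 67 under x↦174x: [67, 64, 103, 157, 16, 166, 86]… (length divides ord_187(174)).
π_174 has 15 disjoint cycles with lengths [20, 20, 20, 20, 20, 20, 20, 20, 5, 5, 4, 4, 4, 4, 1] on {0,…,186}.
sign(π) = (−1)^{n − #cycles} = (−1)^{187−15} = (−1)^172 = +1.

+1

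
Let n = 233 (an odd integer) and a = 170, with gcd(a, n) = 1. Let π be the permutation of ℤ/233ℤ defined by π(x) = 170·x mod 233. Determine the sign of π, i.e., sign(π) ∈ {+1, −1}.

+1

Start at x=135: 135 → 116 → 148 → 229 → 19 → 201 → 152 → … (one orbit).
Decompose π into cycles: lengths [58, 58, 58, 58, 1] (5 cycles, including the fixed point 0).
n − c = 233 − 5 = 228; sign = (−1)^228 = +1.
(170|233)_J = +1 (Zolotarev's lemma cross-check).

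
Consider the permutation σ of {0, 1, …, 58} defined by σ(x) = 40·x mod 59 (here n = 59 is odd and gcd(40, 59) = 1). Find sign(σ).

Orbit of 2 under x↦40x: [2, 21, 14, 29, 39, 26, 37]… (length divides ord_59(40)).
Cycle lengths of π_40 on ℤ/59ℤ: [58, 1]; 2 cycles in total.
2 cycles on 59: each ℓ→(−1)^(ℓ−1), product (−1)^57 = -1.

-1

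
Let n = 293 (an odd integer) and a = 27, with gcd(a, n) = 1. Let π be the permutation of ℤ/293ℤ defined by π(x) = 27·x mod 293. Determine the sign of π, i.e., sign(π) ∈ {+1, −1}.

-1

Orbit of 40 under x↦27x: [40, 201, 153, 29, 197, 45, 43]… (length divides ord_293(27)).
Cycle type of π: 292 + 1; total 2 cycles.
Σ(ℓ_i−1) = 293−2 = 291; sign = (−1)^291 = -1.
Via Zolotarev, sign(π_{27}) = (27|293) = -1.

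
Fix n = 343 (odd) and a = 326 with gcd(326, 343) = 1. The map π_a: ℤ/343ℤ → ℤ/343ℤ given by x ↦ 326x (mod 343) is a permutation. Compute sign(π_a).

+1

Trace 263: π^k(263) = [263, 331, 204, 305, 303, 337, 102] for k=0..6.
π_326 has 7 disjoint cycles with lengths [147, 147, 21, 21, 3, 3, 1] on {0,…,342}.
n − c = 343 − 7 = 336; sign = (−1)^336 = +1.
Zolotarev: (326|343) = +1, matching the cycle-count sign.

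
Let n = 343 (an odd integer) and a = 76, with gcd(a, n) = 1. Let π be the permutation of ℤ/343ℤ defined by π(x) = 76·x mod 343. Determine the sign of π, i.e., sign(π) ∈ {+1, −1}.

Orbit of 97 under x↦76x: [97, 169, 153, 309, 160, 155, 118]… (length divides ord_343(76)).
Cycle lengths of π_76 on ℤ/343ℤ: [98, 98, 98, 14, 14, 14, 2, 2, 2, 1]; 10 cycles in total.
With 10 cycles on 343 points, sign = (−1)^{343−10} = -1.

-1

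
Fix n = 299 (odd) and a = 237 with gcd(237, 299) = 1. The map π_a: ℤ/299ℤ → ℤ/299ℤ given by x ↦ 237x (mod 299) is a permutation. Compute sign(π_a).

-1

Start at x=274: 274 → 55 → 178 → 27 → 120 → 35 → 222 → … (one orbit).
Cycle lengths of π_237 on ℤ/299ℤ: [66, 66, 66, 66, 22, 3, 3, 3, 3, 1]; 10 cycles in total.
Σ(ℓ_i−1) = 299−10 = 289; sign = (−1)^289 = -1.
Check: (237/299) = -1 by Zolotarev.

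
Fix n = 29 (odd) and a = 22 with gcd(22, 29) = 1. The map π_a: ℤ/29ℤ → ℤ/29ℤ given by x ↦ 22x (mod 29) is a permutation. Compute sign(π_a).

+1

Trace 9: π^k(9) = [9, 24, 6, 16, 4, 1, 22] for k=0..6.
Cycle type of π: 14×2 + 1; total 3 cycles.
3 cycles on 29: each ℓ→(−1)^(ℓ−1), product (−1)^26 = +1.
Zolotarev: (22|29) = +1, matching the cycle-count sign.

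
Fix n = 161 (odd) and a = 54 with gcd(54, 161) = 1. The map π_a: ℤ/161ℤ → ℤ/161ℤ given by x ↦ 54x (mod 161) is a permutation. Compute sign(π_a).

Orbit of 27 under x↦54x: [27, 9, 3, 1, 54, 18, 6]… (length divides ord_161(54)).
Cycle type of π: 66×2 + 11×2 + 6 + 1; total 6 cycles.
n − c = 161 − 6 = 155; sign = (−1)^155 = -1.
The Jacobi symbol (54|161) = -1 (Zolotarev) agrees.

-1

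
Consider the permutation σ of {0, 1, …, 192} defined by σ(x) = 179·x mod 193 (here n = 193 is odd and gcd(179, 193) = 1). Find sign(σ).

Trace 42: π^k(42) = [42, 184, 126, 166, 185, 112, 169] for k=0..6.
Cycle type of π: 32×6 + 1; total 7 cycles.
7 cycles on 193: each ℓ→(−1)^(ℓ−1), product (−1)^186 = +1.

+1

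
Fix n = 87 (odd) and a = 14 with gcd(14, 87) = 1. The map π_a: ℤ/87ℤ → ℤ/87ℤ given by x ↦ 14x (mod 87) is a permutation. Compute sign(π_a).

Start at x=68: 68 → 82 → 17 → 64 → 26 → 16 → 50 → … (one orbit).
Cycle type of π: 28×3 + 2 + 1; total 5 cycles.
n − c = 87 − 5 = 82; sign = (−1)^82 = +1.
Via Zolotarev, sign(π_{14}) = (14|87) = +1.

+1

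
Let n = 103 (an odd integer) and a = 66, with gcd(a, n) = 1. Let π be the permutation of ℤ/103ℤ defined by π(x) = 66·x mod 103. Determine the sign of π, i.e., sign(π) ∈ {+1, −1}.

Start at x=23: 23 → 76 → 72 → 14 → 100 → 8 → 13 → … (one orbit).
7 cycles of lengths [17, 17, 17, 17, 17, 17, 1].
With 7 cycles on 103 points, sign = (−1)^{103−7} = +1.

+1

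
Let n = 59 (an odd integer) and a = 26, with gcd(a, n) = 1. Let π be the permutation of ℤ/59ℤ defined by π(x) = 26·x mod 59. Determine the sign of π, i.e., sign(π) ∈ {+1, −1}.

Trace 15: π^k(15) = [15, 36, 51, 28, 20, 48, 9] for k=0..6.
3 cycles of lengths [29, 29, 1].
Σ(ℓ_i−1) = 59−3 = 56; sign = (−1)^56 = +1.
Check: (26/59) = +1 by Zolotarev.

+1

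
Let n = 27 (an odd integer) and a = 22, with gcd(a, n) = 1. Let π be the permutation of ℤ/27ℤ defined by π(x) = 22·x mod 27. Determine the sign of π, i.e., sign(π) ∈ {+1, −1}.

Orbit of 16 under x↦22x: [16, 1, 22, 25, 10, 4, 7]… (length divides ord_27(22)).
7 cycles of lengths [9, 9, 3, 3, 1, 1, 1].
7 cycles on 27: each ℓ→(−1)^(ℓ−1), product (−1)^20 = +1.
Via Zolotarev, sign(π_{22}) = (22|27) = +1.

+1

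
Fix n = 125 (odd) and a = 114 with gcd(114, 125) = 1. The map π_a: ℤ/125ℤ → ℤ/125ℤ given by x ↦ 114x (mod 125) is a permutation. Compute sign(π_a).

Start at x=19: 19 → 41 → 49 → 86 → 54 → 31 → 34 → … (one orbit).
The orbit structure of x ↦ 114x mod 125: 7 orbits of sizes [50, 50, 10, 10, 2, 2, 1].
Σ(ℓ_i−1) = 125−7 = 118; sign = (−1)^118 = +1.
The Jacobi symbol (114|125) = +1 (Zolotarev) agrees.

+1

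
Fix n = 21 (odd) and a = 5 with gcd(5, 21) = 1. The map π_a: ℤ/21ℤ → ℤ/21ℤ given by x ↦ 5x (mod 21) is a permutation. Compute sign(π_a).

Trace 20: π^k(20) = [20, 16, 17, 1, 5, 4] for k=0..5.
The orbit structure of x ↦ 5x mod 21: 5 orbits of sizes [6, 6, 6, 2, 1].
21 − 5 = 16 transpositions; sign(π) = (−1)^16 = +1.

+1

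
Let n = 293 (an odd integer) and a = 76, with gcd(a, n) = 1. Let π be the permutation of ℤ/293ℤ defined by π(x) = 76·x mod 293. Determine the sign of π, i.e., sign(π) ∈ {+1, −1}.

Orbit of 164 under x↦76x: [164, 158, 288, 206, 127, 276, 173]… (length divides ord_293(76)).
Decompose π into cycles: lengths [292, 1] (2 cycles, including the fixed point 0).
With 2 cycles on 293 points, sign = (−1)^{293−2} = -1.
The Jacobi symbol (76|293) = -1 (Zolotarev) agrees.

-1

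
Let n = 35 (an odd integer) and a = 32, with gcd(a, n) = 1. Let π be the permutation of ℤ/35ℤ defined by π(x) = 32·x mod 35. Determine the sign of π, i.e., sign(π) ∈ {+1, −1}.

-1

Trace 16: π^k(16) = [16, 22, 4, 23, 1, 32, 9] for k=0..6.
Cycle lengths of π_32 on ℤ/35ℤ: [12, 12, 4, 3, 3, 1]; 6 cycles in total.
With 6 cycles on 35 points, sign = (−1)^{35−6} = -1.
Check: (32/35) = -1 by Zolotarev.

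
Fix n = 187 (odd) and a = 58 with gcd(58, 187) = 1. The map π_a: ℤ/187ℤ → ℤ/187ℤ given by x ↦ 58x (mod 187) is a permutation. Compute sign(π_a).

Orbit of 26 under x↦58x: [26, 12, 135, 163, 104, 48, 166]… (length divides ord_187(58)).
π_58 has 6 disjoint cycles with lengths [80, 80, 16, 5, 5, 1] on {0,…,186}.
n − c = 187 − 6 = 181; sign = (−1)^181 = -1.
Check: (58/187) = -1 by Zolotarev.

-1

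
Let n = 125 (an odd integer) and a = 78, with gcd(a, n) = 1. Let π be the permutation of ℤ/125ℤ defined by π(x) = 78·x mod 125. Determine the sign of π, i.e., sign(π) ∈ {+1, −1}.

Orbit of 69 under x↦78x: [69, 7, 46, 88, 114, 17, 76]… (length divides ord_125(78)).
Cycle lengths of π_78 on ℤ/125ℤ: [100, 20, 4, 1]; 4 cycles in total.
sign(π) = (−1)^{n − #cycles} = (−1)^{125−4} = (−1)^121 = -1.

-1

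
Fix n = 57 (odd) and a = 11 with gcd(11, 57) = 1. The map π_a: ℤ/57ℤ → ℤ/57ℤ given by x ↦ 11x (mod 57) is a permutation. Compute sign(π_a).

Orbit of 7 under x↦11x: [7, 20, 49, 26, 1, 11]… (length divides ord_57(11)).
The orbit structure of x ↦ 11x mod 57: 14 orbits of sizes [6, 6, 6, 6, 6, 6, 3, 3, 3, 3, 3, 3, 2, 1].
With 14 cycles on 57 points, sign = (−1)^{57−14} = -1.
Check: (11/57) = -1 by Zolotarev.

-1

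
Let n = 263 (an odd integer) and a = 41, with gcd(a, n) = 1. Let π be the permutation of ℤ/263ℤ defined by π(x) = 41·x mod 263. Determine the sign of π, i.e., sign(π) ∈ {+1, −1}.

Start at x=256: 256 → 239 → 68 → 158 → 166 → 231 → 3 → … (one orbit).
2 cycles of lengths [262, 1].
263 − 2 = 261 transpositions; sign(π) = (−1)^261 = -1.
The Jacobi symbol (41|263) = -1 (Zolotarev) agrees.

-1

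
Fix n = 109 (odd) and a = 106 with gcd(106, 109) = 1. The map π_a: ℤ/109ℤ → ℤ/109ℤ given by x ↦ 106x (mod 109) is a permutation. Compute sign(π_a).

Start at x=100: 100 → 27 → 28 → 25 → 34 → 7 → 88 → … (one orbit).
Cycle type of π: 54×2 + 1; total 3 cycles.
Σ(ℓ_i−1) = 109−3 = 106; sign = (−1)^106 = +1.
Zolotarev: (106|109) = +1, matching the cycle-count sign.

+1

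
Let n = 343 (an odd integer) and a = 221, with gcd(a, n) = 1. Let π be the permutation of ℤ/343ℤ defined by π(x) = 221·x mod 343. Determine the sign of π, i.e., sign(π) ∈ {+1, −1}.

+1

Orbit of 253 under x↦221x: [253, 4, 198, 197, 319, 184, 190]… (length divides ord_343(221)).
Cycle lengths of π_221 on ℤ/343ℤ: [147, 147, 21, 21, 3, 3, 1]; 7 cycles in total.
343 − 7 = 336 transpositions; sign(π) = (−1)^336 = +1.
(221|343)_J = +1 (Zolotarev's lemma cross-check).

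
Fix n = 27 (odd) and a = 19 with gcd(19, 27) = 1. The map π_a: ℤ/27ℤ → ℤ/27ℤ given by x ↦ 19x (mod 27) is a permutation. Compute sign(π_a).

Trace 10: π^k(10) = [10, 1, 19] for k=0..2.
π_19 has 15 disjoint cycles with lengths [3, 3, 3, 3, 3, 3, 1, 1, 1, 1, 1, 1, 1, 1, 1] on {0,…,26}.
sign(π) = (−1)^{n − #cycles} = (−1)^{27−15} = (−1)^12 = +1.
The Jacobi symbol (19|27) = +1 (Zolotarev) agrees.

+1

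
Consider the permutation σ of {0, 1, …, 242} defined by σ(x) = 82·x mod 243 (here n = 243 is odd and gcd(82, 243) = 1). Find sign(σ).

+1

Start at x=82: 82 → 163 → 1 → 82 (one orbit).
Cycle type of π: 3×54 + 1×81; total 135 cycles.
sign(π) = (−1)^{n − #cycles} = (−1)^{243−135} = (−1)^108 = +1.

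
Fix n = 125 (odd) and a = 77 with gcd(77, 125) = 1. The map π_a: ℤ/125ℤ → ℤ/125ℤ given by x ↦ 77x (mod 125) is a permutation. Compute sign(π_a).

-1

Trace 14: π^k(14) = [14, 78, 6, 87, 74, 73, 121] for k=0..6.
4 cycles of lengths [100, 20, 4, 1].
n − c = 125 − 4 = 121; sign = (−1)^121 = -1.
Check: (77/125) = -1 by Zolotarev.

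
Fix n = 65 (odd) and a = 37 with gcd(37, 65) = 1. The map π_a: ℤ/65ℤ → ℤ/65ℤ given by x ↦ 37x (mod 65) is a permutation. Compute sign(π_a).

+1

Trace 1: π^k(1) = [1, 37, 4, 18, 16, 7, 64] for k=0..6.
Decompose π into cycles: lengths [12, 12, 12, 12, 12, 4, 1] (7 cycles, including the fixed point 0).
65 − 7 = 58 transpositions; sign(π) = (−1)^58 = +1.
(37|65)_J = +1 (Zolotarev's lemma cross-check).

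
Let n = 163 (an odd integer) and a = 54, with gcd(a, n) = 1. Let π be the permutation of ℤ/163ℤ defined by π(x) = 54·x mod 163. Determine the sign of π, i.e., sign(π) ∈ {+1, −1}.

+1

Orbit of 34 under x↦54x: [34, 43, 40, 41, 95, 77, 83]… (length divides ord_163(54)).
Cycle lengths of π_54 on ℤ/163ℤ: [81, 81, 1]; 3 cycles in total.
Σ(ℓ_i−1) = 163−3 = 160; sign = (−1)^160 = +1.
Check: (54/163) = +1 by Zolotarev.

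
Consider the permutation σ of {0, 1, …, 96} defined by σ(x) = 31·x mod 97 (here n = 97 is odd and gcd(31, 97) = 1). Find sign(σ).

+1

Orbit of 75 under x↦31x: [75, 94, 4, 27, 61, 48, 33]… (length divides ord_97(31)).
Decompose π into cycles: lengths [48, 48, 1] (3 cycles, including the fixed point 0).
With 3 cycles on 97 points, sign = (−1)^{97−3} = +1.
Check: (31/97) = +1 by Zolotarev.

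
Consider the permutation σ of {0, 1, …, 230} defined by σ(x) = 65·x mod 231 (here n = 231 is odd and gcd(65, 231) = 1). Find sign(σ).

+1

Trace 32: π^k(32) = [32, 1, 65, 67, 197, 100] for k=0..5.
The orbit structure of x ↦ 65x mod 231: 51 orbits of sizes [6, 6, 6, 6, 6, 6, 6, 6, 6, 6, 6, 6, 6, 6, 6, 6, 6, 6, 6, 6, 6, 6, 6, 6, 6, 6, 6, 6, 6, 6, 6, 6, 3, 3, 2, 2, 2, 2, 2, 2, 2, 2, 2, 2, 2, 2, 2, 2, 2, 2, 1].
Σ(ℓ_i−1) = 231−51 = 180; sign = (−1)^180 = +1.
Check: (65/231) = +1 by Zolotarev.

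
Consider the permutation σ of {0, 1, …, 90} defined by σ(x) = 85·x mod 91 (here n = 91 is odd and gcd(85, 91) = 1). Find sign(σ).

Orbit of 22 under x↦85x: [22, 50, 64, 71, 29, 8, 43]… (length divides ord_91(85)).
π_85 has 14 disjoint cycles with lengths [12, 12, 12, 12, 12, 12, 12, 1, 1, 1, 1, 1, 1, 1] on {0,…,90}.
n − c = 91 − 14 = 77; sign = (−1)^77 = -1.
(85|91)_J = -1 (Zolotarev's lemma cross-check).

-1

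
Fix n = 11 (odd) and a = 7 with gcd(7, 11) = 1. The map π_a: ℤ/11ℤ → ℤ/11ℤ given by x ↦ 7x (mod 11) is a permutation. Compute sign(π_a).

Start at x=3: 3 → 10 → 4 → 6 → 9 → 8 → 1 → … (one orbit).
Cycle lengths of π_7 on ℤ/11ℤ: [10, 1]; 2 cycles in total.
Σ(ℓ_i−1) = 11−2 = 9; sign = (−1)^9 = -1.
Via Zolotarev, sign(π_{7}) = (7|11) = -1.

-1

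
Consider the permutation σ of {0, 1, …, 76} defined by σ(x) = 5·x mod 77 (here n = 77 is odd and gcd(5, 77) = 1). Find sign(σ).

-1

Start at x=37: 37 → 31 → 1 → 5 → 25 → 48 → 9 → … (one orbit).
6 cycles of lengths [30, 30, 6, 5, 5, 1].
With 6 cycles on 77 points, sign = (−1)^{77−6} = -1.
The Jacobi symbol (5|77) = -1 (Zolotarev) agrees.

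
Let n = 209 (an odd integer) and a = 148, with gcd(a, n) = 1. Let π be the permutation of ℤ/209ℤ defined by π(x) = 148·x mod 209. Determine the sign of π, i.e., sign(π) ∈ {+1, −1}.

-1

Trace 203: π^k(203) = [203, 157, 37, 42, 155, 159, 124] for k=0..6.
6 cycles of lengths [90, 90, 18, 5, 5, 1].
Σ(ℓ_i−1) = 209−6 = 203; sign = (−1)^203 = -1.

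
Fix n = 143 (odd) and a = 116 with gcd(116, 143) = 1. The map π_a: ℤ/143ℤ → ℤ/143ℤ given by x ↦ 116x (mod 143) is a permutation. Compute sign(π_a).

Orbit of 116 under x↦116x: [116, 14, 51, 53, 142, 27, 129]… (length divides ord_143(116)).
Cycle type of π: 10×13 + 2×6 + 1; total 20 cycles.
sign(π) = (−1)^{n − #cycles} = (−1)^{143−20} = (−1)^123 = -1.
The Jacobi symbol (116|143) = -1 (Zolotarev) agrees.

-1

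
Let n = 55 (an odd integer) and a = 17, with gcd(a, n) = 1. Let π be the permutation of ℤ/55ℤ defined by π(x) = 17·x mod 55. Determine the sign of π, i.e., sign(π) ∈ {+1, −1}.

+1

Orbit of 43 under x↦17x: [43, 16, 52, 4, 13, 1, 17]… (length divides ord_55(17)).
π_17 has 5 disjoint cycles with lengths [20, 20, 10, 4, 1] on {0,…,54}.
Σ(ℓ_i−1) = 55−5 = 50; sign = (−1)^50 = +1.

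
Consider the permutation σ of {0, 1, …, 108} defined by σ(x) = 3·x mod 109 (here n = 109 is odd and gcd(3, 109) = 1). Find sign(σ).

Orbit of 21 under x↦3x: [21, 63, 80, 22, 66, 89, 49]… (length divides ord_109(3)).
Cycle lengths of π_3 on ℤ/109ℤ: [27, 27, 27, 27, 1]; 5 cycles in total.
sign(π) = (−1)^{n − #cycles} = (−1)^{109−5} = (−1)^104 = +1.

+1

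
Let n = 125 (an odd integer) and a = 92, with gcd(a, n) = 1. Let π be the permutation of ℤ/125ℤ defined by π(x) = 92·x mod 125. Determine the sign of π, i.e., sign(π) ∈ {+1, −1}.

-1

Trace 92: π^k(92) = [92, 89, 63, 46, 107, 94, 23] for k=0..6.
π_92 has 4 disjoint cycles with lengths [100, 20, 4, 1] on {0,…,124}.
125 − 4 = 121 transpositions; sign(π) = (−1)^121 = -1.
Via Zolotarev, sign(π_{92}) = (92|125) = -1.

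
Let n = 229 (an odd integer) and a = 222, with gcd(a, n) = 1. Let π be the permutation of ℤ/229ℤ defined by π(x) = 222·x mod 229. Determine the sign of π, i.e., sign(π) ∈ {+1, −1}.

-1

Orbit of 3 under x↦222x: [3, 208, 147, 116, 104, 188, 58]… (length divides ord_229(222)).
Cycle type of π: 228 + 1; total 2 cycles.
Σ(ℓ_i−1) = 229−2 = 227; sign = (−1)^227 = -1.
Via Zolotarev, sign(π_{222}) = (222|229) = -1.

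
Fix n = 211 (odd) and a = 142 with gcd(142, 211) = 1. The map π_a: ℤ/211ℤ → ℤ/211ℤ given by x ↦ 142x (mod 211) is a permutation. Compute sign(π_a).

-1

Trace 49: π^k(49) = [49, 206, 134, 38, 121, 91, 51] for k=0..6.
2 cycles of lengths [210, 1].
With 2 cycles on 211 points, sign = (−1)^{211−2} = -1.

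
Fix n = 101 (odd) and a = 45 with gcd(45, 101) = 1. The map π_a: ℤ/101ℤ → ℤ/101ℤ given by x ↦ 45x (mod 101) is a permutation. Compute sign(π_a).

+1

Trace 84: π^k(84) = [84, 43, 16, 13, 80, 65, 97] for k=0..6.
π_45 has 3 disjoint cycles with lengths [50, 50, 1] on {0,…,100}.
n − c = 101 − 3 = 98; sign = (−1)^98 = +1.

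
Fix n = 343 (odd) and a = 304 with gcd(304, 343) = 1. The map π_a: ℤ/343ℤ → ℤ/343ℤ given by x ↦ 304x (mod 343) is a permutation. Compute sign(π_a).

Orbit of 65 under x↦304x: [65, 209, 81, 271, 64, 248, 275]… (length divides ord_343(304)).
π_304 has 4 disjoint cycles with lengths [294, 42, 6, 1] on {0,…,342}.
Σ(ℓ_i−1) = 343−4 = 339; sign = (−1)^339 = -1.

-1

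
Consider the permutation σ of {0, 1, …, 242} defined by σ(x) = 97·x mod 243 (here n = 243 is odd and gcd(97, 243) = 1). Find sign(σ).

Orbit of 157 under x↦97x: [157, 163, 16, 94, 127, 169, 112]… (length divides ord_243(97)).
π_97 has 11 disjoint cycles with lengths [81, 81, 27, 27, 9, 9, 3, 3, 1, 1, 1] on {0,…,242}.
11 cycles on 243: each ℓ→(−1)^(ℓ−1), product (−1)^232 = +1.

+1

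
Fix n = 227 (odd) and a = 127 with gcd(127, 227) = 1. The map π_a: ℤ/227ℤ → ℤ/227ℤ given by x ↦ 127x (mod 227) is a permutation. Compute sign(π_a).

Start at x=38: 38 → 59 → 2 → 27 → 24 → 97 → 61 → … (one orbit).
Cycle type of π: 226 + 1; total 2 cycles.
2 cycles on 227: each ℓ→(−1)^(ℓ−1), product (−1)^225 = -1.
The Jacobi symbol (127|227) = -1 (Zolotarev) agrees.

-1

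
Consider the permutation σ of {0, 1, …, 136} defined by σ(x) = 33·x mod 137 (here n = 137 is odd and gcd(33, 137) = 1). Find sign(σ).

-1

Start at x=93: 93 → 55 → 34 → 26 → 36 → 92 → 22 → … (one orbit).
2 cycles of lengths [136, 1].
2 cycles on 137: each ℓ→(−1)^(ℓ−1), product (−1)^135 = -1.
Zolotarev: (33|137) = -1, matching the cycle-count sign.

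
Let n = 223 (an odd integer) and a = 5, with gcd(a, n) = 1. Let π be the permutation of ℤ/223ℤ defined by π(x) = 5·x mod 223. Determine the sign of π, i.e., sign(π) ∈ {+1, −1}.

-1

Orbit of 115 under x↦5x: [115, 129, 199, 103, 69, 122, 164]… (length divides ord_223(5)).
2 cycles of lengths [222, 1].
2 cycles on 223: each ℓ→(−1)^(ℓ−1), product (−1)^221 = -1.
Zolotarev: (5|223) = -1, matching the cycle-count sign.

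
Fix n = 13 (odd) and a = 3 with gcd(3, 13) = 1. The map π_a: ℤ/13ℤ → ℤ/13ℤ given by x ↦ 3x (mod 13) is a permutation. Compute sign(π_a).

Start at x=9: 9 → 1 → 3 → 9 (one orbit).
The orbit structure of x ↦ 3x mod 13: 5 orbits of sizes [3, 3, 3, 3, 1].
With 5 cycles on 13 points, sign = (−1)^{13−5} = +1.
Via Zolotarev, sign(π_{3}) = (3|13) = +1.

+1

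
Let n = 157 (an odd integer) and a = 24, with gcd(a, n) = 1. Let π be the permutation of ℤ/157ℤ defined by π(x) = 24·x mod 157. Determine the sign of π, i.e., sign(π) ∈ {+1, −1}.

-1

Orbit of 101 under x↦24x: [101, 69, 86, 23, 81, 60, 27]… (length divides ord_157(24)).
The orbit structure of x ↦ 24x mod 157: 2 orbits of sizes [156, 1].
n − c = 157 − 2 = 155; sign = (−1)^155 = -1.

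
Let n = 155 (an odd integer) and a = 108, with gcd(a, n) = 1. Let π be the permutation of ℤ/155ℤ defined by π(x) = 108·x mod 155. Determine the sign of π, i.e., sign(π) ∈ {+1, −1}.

+1

Orbit of 123 under x↦108x: [123, 109, 147, 66, 153, 94, 77]… (length divides ord_155(108)).
Decompose π into cycles: lengths [20, 20, 20, 20, 20, 20, 10, 10, 10, 4, 1] (11 cycles, including the fixed point 0).
Σ(ℓ_i−1) = 155−11 = 144; sign = (−1)^144 = +1.
Zolotarev: (108|155) = +1, matching the cycle-count sign.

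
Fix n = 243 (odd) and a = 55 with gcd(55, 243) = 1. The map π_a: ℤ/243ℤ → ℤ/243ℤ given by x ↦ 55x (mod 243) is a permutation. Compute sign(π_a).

+1

Start at x=28: 28 → 82 → 136 → 190 → 1 → 55 → 109 → … (one orbit).
π_55 has 63 disjoint cycles with lengths [9, 9, 9, 9, 9, 9, 9, 9, 9, 9, 9, 9, 9, 9, 9, 9, 9, 9, 3, 3, 3, 3, 3, 3, 3, 3, 3, 3, 3, 3, 3, 3, 3, 3, 3, 3, 1, 1, 1, 1, 1, 1, 1, 1, 1, 1, 1, 1, 1, 1, 1, 1, 1, 1, 1, 1, 1, 1, 1, 1, 1, 1, 1] on {0,…,242}.
sign(π) = (−1)^{n − #cycles} = (−1)^{243−63} = (−1)^180 = +1.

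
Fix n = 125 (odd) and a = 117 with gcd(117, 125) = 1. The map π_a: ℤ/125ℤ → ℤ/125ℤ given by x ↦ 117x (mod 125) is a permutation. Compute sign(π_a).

-1

Trace 61: π^k(61) = [61, 12, 29, 18, 106, 27, 34] for k=0..6.
π_117 has 4 disjoint cycles with lengths [100, 20, 4, 1] on {0,…,124}.
With 4 cycles on 125 points, sign = (−1)^{125−4} = -1.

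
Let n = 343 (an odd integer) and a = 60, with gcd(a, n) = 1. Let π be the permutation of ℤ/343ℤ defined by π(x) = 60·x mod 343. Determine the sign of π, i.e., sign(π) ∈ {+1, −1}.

Trace 127: π^k(127) = [127, 74, 324, 232, 200, 338, 43] for k=0..6.
Cycle type of π: 147×2 + 21×2 + 3×2 + 1; total 7 cycles.
n − c = 343 − 7 = 336; sign = (−1)^336 = +1.
Zolotarev: (60|343) = +1, matching the cycle-count sign.

+1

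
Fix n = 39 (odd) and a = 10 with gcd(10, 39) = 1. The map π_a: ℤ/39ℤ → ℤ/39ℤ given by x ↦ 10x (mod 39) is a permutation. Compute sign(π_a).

+1

Trace 16: π^k(16) = [16, 4, 1, 10, 22, 25] for k=0..5.
Cycle lengths of π_10 on ℤ/39ℤ: [6, 6, 6, 6, 6, 6, 1, 1, 1]; 9 cycles in total.
Σ(ℓ_i−1) = 39−9 = 30; sign = (−1)^30 = +1.
Via Zolotarev, sign(π_{10}) = (10|39) = +1.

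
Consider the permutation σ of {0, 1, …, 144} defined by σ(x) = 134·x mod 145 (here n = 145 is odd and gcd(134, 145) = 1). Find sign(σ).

-1

Start at x=104: 104 → 16 → 114 → 51 → 19 → 81 → 124 → … (one orbit).
π_134 has 8 disjoint cycles with lengths [28, 28, 28, 28, 28, 2, 2, 1] on {0,…,144}.
sign(π) = (−1)^{n − #cycles} = (−1)^{145−8} = (−1)^137 = -1.
Zolotarev: (134|145) = -1, matching the cycle-count sign.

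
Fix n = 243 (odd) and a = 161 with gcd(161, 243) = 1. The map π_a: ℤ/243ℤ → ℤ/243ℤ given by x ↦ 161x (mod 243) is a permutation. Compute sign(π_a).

-1

Start at x=163: 163 → 242 → 82 → 80 → 1 → 161 → 163 (one orbit).
Decompose π into cycles: lengths [6, 6, 6, 6, 6, 6, 6, 6, 6, 6, 6, 6, 6, 6, 6, 6, 6, 6, 6, 6, 6, 6, 6, 6, 6, 6, 6, 2, 2, 2, 2, 2, 2, 2, 2, 2, 2, 2, 2, 2, 2, 2, 2, 2, 2, 2, 2, 2, 2, 2, 2, 2, 2, 2, 2, 2, 2, 2, 2, 2, 2, 2, 2, 2, 2, 2, 2, 1] (68 cycles, including the fixed point 0).
sign(π) = (−1)^{n − #cycles} = (−1)^{243−68} = (−1)^175 = -1.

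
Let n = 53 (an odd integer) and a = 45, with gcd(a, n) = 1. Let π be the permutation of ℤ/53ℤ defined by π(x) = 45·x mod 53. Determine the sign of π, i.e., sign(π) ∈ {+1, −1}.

-1

Start at x=18: 18 → 15 → 39 → 6 → 5 → 13 → 2 → … (one orbit).
Cycle type of π: 52 + 1; total 2 cycles.
With 2 cycles on 53 points, sign = (−1)^{53−2} = -1.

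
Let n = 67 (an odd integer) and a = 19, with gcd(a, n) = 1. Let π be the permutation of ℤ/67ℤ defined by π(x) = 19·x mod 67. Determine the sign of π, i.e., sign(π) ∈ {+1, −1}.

+1

Trace 29: π^k(29) = [29, 15, 17, 55, 40, 23, 35] for k=0..6.
Cycle lengths of π_19 on ℤ/67ℤ: [33, 33, 1]; 3 cycles in total.
67 − 3 = 64 transpositions; sign(π) = (−1)^64 = +1.
Check: (19/67) = +1 by Zolotarev.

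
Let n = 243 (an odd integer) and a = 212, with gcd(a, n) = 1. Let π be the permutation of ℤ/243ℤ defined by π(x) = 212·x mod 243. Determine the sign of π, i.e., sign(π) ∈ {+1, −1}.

-1

Trace 200: π^k(200) = [200, 118, 230, 160, 143, 184, 128] for k=0..6.
Decompose π into cycles: lengths [162, 54, 18, 6, 2, 1] (6 cycles, including the fixed point 0).
sign(π) = (−1)^{n − #cycles} = (−1)^{243−6} = (−1)^237 = -1.
Check: (212/243) = -1 by Zolotarev.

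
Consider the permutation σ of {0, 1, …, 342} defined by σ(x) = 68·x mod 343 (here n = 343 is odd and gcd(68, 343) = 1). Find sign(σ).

-1

Orbit of 263 under x↦68x: [263, 48, 177, 31, 50, 313, 18]… (length divides ord_343(68)).
The orbit structure of x ↦ 68x mod 343: 16 orbits of sizes [42, 42, 42, 42, 42, 42, 42, 6, 6, 6, 6, 6, 6, 6, 6, 1].
Σ(ℓ_i−1) = 343−16 = 327; sign = (−1)^327 = -1.
Zolotarev: (68|343) = -1, matching the cycle-count sign.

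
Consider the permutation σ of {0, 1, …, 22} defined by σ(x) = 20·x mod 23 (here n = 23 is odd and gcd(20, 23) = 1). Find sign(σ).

Trace 12: π^k(12) = [12, 10, 16, 21, 6, 5, 8] for k=0..6.
Cycle lengths of π_20 on ℤ/23ℤ: [22, 1]; 2 cycles in total.
sign(π) = (−1)^{n − #cycles} = (−1)^{23−2} = (−1)^21 = -1.
(20|23)_J = -1 (Zolotarev's lemma cross-check).

-1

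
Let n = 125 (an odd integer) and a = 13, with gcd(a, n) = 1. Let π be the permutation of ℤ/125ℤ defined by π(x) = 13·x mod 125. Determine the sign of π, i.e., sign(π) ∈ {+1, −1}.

Start at x=47: 47 → 111 → 68 → 9 → 117 → 21 → 23 → … (one orbit).
Cycle type of π: 100 + 20 + 4 + 1; total 4 cycles.
sign(π) = (−1)^{n − #cycles} = (−1)^{125−4} = (−1)^121 = -1.

-1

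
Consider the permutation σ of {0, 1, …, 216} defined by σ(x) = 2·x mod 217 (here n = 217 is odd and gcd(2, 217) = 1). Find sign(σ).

Start at x=32: 32 → 64 → 128 → 39 → 78 → 156 → 95 → … (one orbit).
Cycle type of π: 15×12 + 5×6 + 3×2 + 1; total 21 cycles.
sign(π) = (−1)^{n − #cycles} = (−1)^{217−21} = (−1)^196 = +1.

+1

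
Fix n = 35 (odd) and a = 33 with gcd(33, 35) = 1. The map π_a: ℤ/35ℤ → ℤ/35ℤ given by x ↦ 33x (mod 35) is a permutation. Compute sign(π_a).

+1

Trace 27: π^k(27) = [27, 16, 3, 29, 12, 11, 13] for k=0..6.
Cycle type of π: 12×2 + 6 + 4 + 1; total 5 cycles.
sign(π) = (−1)^{n − #cycles} = (−1)^{35−5} = (−1)^30 = +1.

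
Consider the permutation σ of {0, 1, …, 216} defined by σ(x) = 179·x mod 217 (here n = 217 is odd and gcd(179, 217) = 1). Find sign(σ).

Trace 214: π^k(214) = [214, 114, 8, 130, 51, 15, 81] for k=0..6.
The orbit structure of x ↦ 179x mod 217: 10 orbits of sizes [30, 30, 30, 30, 30, 30, 30, 3, 3, 1].
With 10 cycles on 217 points, sign = (−1)^{217−10} = -1.

-1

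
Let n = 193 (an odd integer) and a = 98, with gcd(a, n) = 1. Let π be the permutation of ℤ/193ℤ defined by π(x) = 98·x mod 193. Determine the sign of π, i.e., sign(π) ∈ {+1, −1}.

+1

Orbit of 118 under x↦98x: [118, 177, 169, 157, 139, 112, 168]… (length divides ord_193(98)).
Decompose π into cycles: lengths [96, 96, 1] (3 cycles, including the fixed point 0).
With 3 cycles on 193 points, sign = (−1)^{193−3} = +1.
(98|193)_J = +1 (Zolotarev's lemma cross-check).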